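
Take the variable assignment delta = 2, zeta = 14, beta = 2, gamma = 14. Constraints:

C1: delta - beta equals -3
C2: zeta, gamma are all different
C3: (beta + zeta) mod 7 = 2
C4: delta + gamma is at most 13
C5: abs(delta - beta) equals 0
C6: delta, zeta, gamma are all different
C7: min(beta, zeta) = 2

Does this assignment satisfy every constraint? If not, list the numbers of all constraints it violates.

C1: delta - beta = 2 - 2 = 0, not -3  ✘
C2: zeta = gamma = 14, not all different  ✘
C3: beta + zeta = 16; 16 mod 7 = 2  ✔
C4: delta + gamma = 2 + 14 = 16; 16 > 13, bound 13 not met  ✘
C5: abs(2 - 2) = 0  ✔
C6: zeta = gamma = 14, not all different  ✘
C7: min(2, 14) = 2  ✔

No — constraints 1, 2, 4, 6 are not satisfied.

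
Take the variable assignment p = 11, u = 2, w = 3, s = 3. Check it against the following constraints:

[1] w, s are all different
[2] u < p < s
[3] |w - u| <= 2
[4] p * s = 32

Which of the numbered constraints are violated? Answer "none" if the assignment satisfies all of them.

[1] w = s = 3, not all different  ✗
[2] values 2, 11, 3; p = 11 is not < s = 3  ✗
[3] |3 - 2| = 1; 1 ≤ 2  ✓
[4] p * s = 11 * 3 = 33, not 32  ✗

No — constraints 1, 2, and 4 are not satisfied.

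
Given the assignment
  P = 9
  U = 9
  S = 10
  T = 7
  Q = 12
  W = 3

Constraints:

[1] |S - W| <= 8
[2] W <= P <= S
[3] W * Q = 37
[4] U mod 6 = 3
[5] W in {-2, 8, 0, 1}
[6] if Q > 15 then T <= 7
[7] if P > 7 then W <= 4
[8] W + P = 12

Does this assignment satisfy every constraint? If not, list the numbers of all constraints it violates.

[1] |10 - 3| = 7; 7 ≤ 8  ✔
[2] values 3 <= 9 <= 10  ✔
[3] W * Q = 3 * 12 = 36, not 37  ✘
[4] 9 mod 6 = 3  ✔
[5] W = 3 is not in {-2, 8, 0, 1}  ✘
[6] Q = 12, not > 15; antecedent false, conditional vacuously true  ✔
[7] P = 9 > 7, so we need W ≤ 4; W = 3 ≤ 4  ✔
[8] W + P = 3 + 9 = 12  ✔

The assignment fails constraints 3 and 5.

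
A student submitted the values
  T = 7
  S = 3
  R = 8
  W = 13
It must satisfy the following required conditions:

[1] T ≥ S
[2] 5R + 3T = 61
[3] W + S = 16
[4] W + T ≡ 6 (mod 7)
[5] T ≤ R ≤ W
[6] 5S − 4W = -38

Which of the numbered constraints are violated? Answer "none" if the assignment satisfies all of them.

Constraint 6 does not hold.

[1] T = 7, S = 3; 7 ≥ 3 — holds.
[2] 5R + 3T = 5(8) + 3(7) = 61 — holds.
[3] W + S = 13 + 3 = 16 — holds.
[4] W + T = 20; 20 mod 7 = 6 — holds.
[5] values 7 ≤ 8 ≤ 13 — holds.
[6] 5S − 4W = 5(3) − 4(13) = -37, not -38 — fails.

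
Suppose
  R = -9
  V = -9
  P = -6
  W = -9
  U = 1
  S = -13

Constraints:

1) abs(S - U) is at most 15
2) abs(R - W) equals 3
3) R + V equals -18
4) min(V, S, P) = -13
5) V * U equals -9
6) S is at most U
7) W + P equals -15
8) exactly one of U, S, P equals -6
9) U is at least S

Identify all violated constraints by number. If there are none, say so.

Constraint 2 is violated.

1) abs(-13 - 1) = 14; 14 ≤ 15  true
2) abs(-9 - (-9)) = 0, not 3  false
3) R + V = -9 + (-9) = -18  true
4) min(-9, -13, -6) = -13  true
5) V * U = -9 * 1 = -9  true
6) S = -13, U = 1; -13 ≤ 1  true
7) W + P = -9 + (-6) = -15  true
8) U=1, S=-13, P=-6; 1 of them equals -6  true
9) U = 1, S = -13; 1 ≥ -13  true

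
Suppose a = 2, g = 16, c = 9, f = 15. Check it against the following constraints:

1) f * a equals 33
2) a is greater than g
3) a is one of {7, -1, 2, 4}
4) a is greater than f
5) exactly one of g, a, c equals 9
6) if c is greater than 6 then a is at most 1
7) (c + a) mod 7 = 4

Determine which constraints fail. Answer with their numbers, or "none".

1) f * a = 15 * 2 = 30, not 33 — does not hold.
2) a = 2, g = 16; 2 ≤ 16 (want >) — does not hold.
3) a = 2 is in {7, -1, 2, 4} — holds.
4) a = 2, f = 15; 2 ≤ 15 (want >) — does not hold.
5) g=16, a=2, c=9; 1 of them equals 9 — holds.
6) c = 9 > 6, so we need a ≤ 1; but a = 2 > 1 — does not hold.
7) c + a = 11; 11 mod 7 = 4 — holds.

Violated: 1, 2, 4, 6.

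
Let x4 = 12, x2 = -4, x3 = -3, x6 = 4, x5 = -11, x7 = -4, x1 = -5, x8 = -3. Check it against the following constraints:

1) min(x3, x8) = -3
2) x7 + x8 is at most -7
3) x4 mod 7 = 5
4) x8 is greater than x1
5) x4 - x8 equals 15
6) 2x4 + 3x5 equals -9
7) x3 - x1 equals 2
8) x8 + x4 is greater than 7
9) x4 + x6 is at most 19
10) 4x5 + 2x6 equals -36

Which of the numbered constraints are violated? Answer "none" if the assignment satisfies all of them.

None — every constraint holds.

1) min(-3, -3) = -3 — OK.
2) x7 + x8 = -4 + (-3) = -7; -7 ≤ -7 — OK.
3) 12 mod 7 = 5 — OK.
4) x8 = -3, x1 = -5; -3 > -5 — OK.
5) x4 - x8 = 12 - (-3) = 15 — OK.
6) 2x4 + 3x5 = 2(12) + 3(-11) = -9 — OK.
7) x3 - x1 = -3 - (-5) = 2 — OK.
8) x8 + x4 = -3 + 12 = 9; 9 > 7 — OK.
9) x4 + x6 = 12 + 4 = 16; 16 ≤ 19 — OK.
10) 4x5 + 2x6 = 4(-11) + 2(4) = -36 — OK.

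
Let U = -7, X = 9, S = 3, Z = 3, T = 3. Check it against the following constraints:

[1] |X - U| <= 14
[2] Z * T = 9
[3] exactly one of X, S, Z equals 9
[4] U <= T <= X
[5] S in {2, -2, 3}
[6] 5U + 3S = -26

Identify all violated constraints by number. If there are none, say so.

The assignment fails constraint 1.

[1] |9 - (-7)| = 16; 16 > 14, exceeds bound 14 — fails.
[2] Z * T = 3 * 3 = 9 — holds.
[3] X=9, S=3, Z=3; 1 of them equals 9 — holds.
[4] values -7 <= 3 <= 9 — holds.
[5] S = 3 is in {2, -2, 3} — holds.
[6] 5U + 3S = 5(-7) + 3(3) = -26 — holds.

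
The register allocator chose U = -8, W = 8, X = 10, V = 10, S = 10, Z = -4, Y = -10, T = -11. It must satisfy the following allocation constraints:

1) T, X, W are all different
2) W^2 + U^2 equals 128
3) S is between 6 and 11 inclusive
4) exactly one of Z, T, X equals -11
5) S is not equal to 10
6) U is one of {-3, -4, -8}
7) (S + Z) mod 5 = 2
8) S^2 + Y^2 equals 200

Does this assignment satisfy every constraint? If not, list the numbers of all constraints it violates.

1) values -11, 10, 8 are pairwise distinct  yes
2) W^2 + U^2 = 8^2 + (-8)^2 = 64 + 64 = 128  yes
3) S = 10 lies in [6, 11]  yes
4) Z=-4, T=-11, X=10; 1 of them equals -11  yes
5) S = 10, but 10 is required to differ  no
6) U = -8 is in {-3, -4, -8}  yes
7) S + Z = 6; 6 mod 5 = 1, not 2  no
8) S^2 + Y^2 = 10^2 + (-10)^2 = 100 + 100 = 200  yes

Constraints 5 and 7 are violated.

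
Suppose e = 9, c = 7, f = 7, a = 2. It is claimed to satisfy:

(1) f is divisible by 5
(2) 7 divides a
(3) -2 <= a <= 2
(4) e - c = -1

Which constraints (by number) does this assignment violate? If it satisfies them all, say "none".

(1) 7 = 5*1 + 2, so 5 does not divide 7  fails
(2) 2 = 7*0 + 2, so 7 does not divide 2  fails
(3) a = 2 lies in [-2, 2]  holds
(4) e - c = 9 - 7 = 2, not -1  fails

No — constraints 1, 2, and 4 are not satisfied.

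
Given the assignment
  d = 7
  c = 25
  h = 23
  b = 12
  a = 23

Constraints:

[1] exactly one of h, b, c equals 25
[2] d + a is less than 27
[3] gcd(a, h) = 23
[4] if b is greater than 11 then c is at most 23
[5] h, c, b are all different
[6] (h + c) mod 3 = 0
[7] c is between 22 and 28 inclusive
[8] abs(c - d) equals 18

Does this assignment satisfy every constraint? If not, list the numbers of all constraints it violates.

Constraints 2, 4 do not hold.

[1] h=23, b=12, c=25; 1 of them equals 25  true
[2] d + a = 7 + 23 = 30; 30 ≥ 27, bound 27 not met  false
[3] gcd(23, 23) = 23  true
[4] b = 12 > 11, so we need c ≤ 23; but c = 25 > 23  false
[5] values 23, 25, 12 are pairwise distinct  true
[6] h + c = 48; 48 mod 3 = 0  true
[7] c = 25 lies in [22, 28]  true
[8] abs(25 - 7) = 18  true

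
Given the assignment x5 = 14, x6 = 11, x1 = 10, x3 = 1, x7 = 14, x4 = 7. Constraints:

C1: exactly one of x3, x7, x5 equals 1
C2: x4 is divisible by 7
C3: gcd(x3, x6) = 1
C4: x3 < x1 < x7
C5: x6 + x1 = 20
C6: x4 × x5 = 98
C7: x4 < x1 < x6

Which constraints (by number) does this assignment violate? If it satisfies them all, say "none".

Constraint 5 does not hold.

C1: x3=1, x7=14, x5=14; 1 of them equals 1 — satisfied.
C2: 7 / 7 = 1, so 7 divides 7 — satisfied.
C3: gcd(1, 11) = 1 — satisfied.
C4: values 1 < 10 < 14 — satisfied.
C5: x6 + x1 = 11 + 10 = 21, not 20 — violated.
C6: x4 × x5 = 7 × 14 = 98 — satisfied.
C7: values 7 < 10 < 11 — satisfied.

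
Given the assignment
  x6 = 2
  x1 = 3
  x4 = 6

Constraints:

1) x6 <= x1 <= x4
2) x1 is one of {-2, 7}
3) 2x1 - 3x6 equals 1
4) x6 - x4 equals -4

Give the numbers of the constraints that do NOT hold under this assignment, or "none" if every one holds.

Constraints 2 and 3 do not hold.

1) values 2 <= 3 <= 6 — satisfied.
2) x1 = 3 is not in {-2, 7} — violated.
3) 2x1 - 3x6 = 2(3) - 3(2) = 0, not 1 — violated.
4) x6 - x4 = 2 - 6 = -4 — satisfied.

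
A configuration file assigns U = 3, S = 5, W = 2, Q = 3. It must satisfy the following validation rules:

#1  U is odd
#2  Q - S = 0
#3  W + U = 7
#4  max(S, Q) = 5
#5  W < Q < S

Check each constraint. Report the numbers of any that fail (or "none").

#1 U = 3 is odd — OK.
#2 Q - S = 3 - 5 = -2, not 0 — violated.
#3 W + U = 2 + 3 = 5, not 7 — violated.
#4 max(5, 3) = 5 — OK.
#5 values 2 < 3 < 5 — OK.

No — constraints 2 and 3 are not satisfied.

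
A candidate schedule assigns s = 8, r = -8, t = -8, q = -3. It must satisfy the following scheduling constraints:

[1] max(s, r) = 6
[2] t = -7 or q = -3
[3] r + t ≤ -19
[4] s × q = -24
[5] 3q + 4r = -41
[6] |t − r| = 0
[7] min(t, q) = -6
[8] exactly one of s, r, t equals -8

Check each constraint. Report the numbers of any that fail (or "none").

Constraints 1, 3, 7, 8 do not hold.

[1] max(8, -8) = 8, not 6 — violated.
[2] t = -8 ≠ -7, but q = -3 = -3 (second disjunct) — satisfied.
[3] r + t = -8 + (-8) = -16; -16 > -19, bound -19 not met — violated.
[4] s × q = 8 × (-3) = -24 — satisfied.
[5] 3q + 4r = 3(-3) + 4(-8) = -41 — satisfied.
[6] |-8 − (-8)| = 0 — satisfied.
[7] min(-8, -3) = -8, not -6 — violated.
[8] s=8, r=-8, t=-8; 2 of them equal -8, not exactly one — violated.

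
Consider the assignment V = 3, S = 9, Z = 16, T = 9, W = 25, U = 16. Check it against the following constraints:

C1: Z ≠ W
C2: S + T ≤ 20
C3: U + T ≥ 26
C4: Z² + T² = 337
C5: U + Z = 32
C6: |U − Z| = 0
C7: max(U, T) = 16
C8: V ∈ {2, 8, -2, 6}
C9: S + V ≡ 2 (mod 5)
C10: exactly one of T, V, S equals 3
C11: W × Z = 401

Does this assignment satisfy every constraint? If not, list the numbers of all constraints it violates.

Constraints 3, 8, 11 do not hold.

C1: Z = 16, W = 25; distinct  holds
C2: S + T = 9 + 9 = 18; 18 ≤ 20  holds
C3: U + T = 16 + 9 = 25; 25 < 26, bound 26 not met  fails
C4: Z² + T² = 16² + 9² = 256 + 81 = 337  holds
C5: U + Z = 16 + 16 = 32  holds
C6: |16 − 16| = 0  holds
C7: max(16, 9) = 16  holds
C8: V = 3 is not in {2, 8, -2, 6}  fails
C9: S + V = 12; 12 mod 5 = 2  holds
C10: T=9, V=3, S=9; 1 of them equals 3  holds
C11: W × Z = 25 × 16 = 400, not 401  fails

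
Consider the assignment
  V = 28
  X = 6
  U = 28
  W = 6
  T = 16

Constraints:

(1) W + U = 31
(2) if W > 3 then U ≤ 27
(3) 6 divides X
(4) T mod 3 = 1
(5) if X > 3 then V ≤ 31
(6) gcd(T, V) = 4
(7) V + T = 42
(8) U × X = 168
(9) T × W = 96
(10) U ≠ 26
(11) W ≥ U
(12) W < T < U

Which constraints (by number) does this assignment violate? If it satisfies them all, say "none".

(1) W + U = 6 + 28 = 34, not 31  fails
(2) W = 6 > 3, so we need U ≤ 27; but U = 28 > 27  fails
(3) 6 / 6 = 1, so 6 divides 6  holds
(4) 16 mod 3 = 1  holds
(5) X = 6 > 3, so we need V ≤ 31; V = 28 ≤ 31  holds
(6) gcd(16, 28) = 4  holds
(7) V + T = 28 + 16 = 44, not 42  fails
(8) U × X = 28 × 6 = 168  holds
(9) T × W = 16 × 6 = 96  holds
(10) U = 28, and 28 ≠ 26  holds
(11) W = 6, U = 28; 6 < 28 (want ≥)  fails
(12) values 6 < 16 < 28  holds

No — constraints 1, 2, 7, and 11 are not satisfied.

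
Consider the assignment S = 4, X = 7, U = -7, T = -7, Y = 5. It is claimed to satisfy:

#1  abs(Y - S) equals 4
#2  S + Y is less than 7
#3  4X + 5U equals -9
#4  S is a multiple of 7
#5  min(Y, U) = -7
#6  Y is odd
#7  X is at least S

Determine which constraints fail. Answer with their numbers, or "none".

No — constraints 1, 2, 3, 4 are not satisfied.

#1 abs(5 - 4) = 1, not 4  ✗
#2 S + Y = 4 + 5 = 9; 9 ≥ 7, bound 7 not met  ✗
#3 4X + 5U = 4(7) + 5(-7) = -7, not -9  ✗
#4 4 = 7*0 + 4, so 7 does not divide 4  ✗
#5 min(5, -7) = -7  ✓
#6 Y = 5 is odd  ✓
#7 X = 7, S = 4; 7 ≥ 4  ✓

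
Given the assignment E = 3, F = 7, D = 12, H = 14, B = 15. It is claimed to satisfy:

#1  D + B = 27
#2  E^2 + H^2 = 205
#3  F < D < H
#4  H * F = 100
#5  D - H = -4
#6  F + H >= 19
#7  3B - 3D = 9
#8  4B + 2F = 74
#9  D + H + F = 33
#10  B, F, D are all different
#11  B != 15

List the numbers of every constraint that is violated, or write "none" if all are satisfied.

Constraints 4, 5, and 11 are violated.

#1 D + B = 12 + 15 = 27 — OK.
#2 E^2 + H^2 = 3^2 + 14^2 = 9 + 196 = 205 — OK.
#3 values 7 < 12 < 14 — OK.
#4 H * F = 14 * 7 = 98, not 100 — violated.
#5 D - H = 12 - 14 = -2, not -4 — violated.
#6 F + H = 7 + 14 = 21; 21 ≥ 19 — OK.
#7 3B - 3D = 3(15) - 3(12) = 9 — OK.
#8 4B + 2F = 4(15) + 2(7) = 74 — OK.
#9 D + H + F = 12 + 14 + 7 = 33 — OK.
#10 values 15, 7, 12 are pairwise distinct — OK.
#11 B = 15, but 15 is required to differ — violated.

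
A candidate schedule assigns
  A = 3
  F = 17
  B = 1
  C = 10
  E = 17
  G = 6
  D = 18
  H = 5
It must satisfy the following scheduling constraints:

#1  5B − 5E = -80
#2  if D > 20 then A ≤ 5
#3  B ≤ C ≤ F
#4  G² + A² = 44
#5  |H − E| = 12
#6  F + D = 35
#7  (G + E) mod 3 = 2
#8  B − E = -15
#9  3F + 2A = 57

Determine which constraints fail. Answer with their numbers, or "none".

#1 5B − 5E = 5(1) − 5(17) = -80  ✔
#2 D = 18, not > 20; antecedent false, conditional vacuously true  ✔
#3 values 1 ≤ 10 ≤ 17  ✔
#4 G² + A² = 6² + 3² = 36 + 9 = 45, not 44  ✘
#5 |5 − 17| = 12  ✔
#6 F + D = 17 + 18 = 35  ✔
#7 G + E = 23; 23 mod 3 = 2  ✔
#8 B − E = 1 − 17 = -16, not -15  ✘
#9 3F + 2A = 3(17) + 2(3) = 57  ✔

The assignment fails constraints 4, 8.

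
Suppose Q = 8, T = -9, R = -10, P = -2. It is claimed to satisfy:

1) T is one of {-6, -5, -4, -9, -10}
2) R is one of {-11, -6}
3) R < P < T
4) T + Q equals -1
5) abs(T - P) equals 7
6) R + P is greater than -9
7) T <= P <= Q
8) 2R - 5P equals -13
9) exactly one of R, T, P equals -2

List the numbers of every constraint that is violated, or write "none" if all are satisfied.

1) T = -9 is in {-6, -5, -4, -9, -10} — OK.
2) R = -10 is not in {-11, -6} — violated.
3) values -10, -2, -9; P = -2 is not < T = -9 — violated.
4) T + Q = -9 + 8 = -1 — OK.
5) abs(-9 - (-2)) = 7 — OK.
6) R + P = -10 + (-2) = -12; -12 ≤ -9, bound -9 not met — violated.
7) values -9 <= -2 <= 8 — OK.
8) 2R - 5P = 2(-10) - 5(-2) = -10, not -13 — violated.
9) R=-10, T=-9, P=-2; 1 of them equals -2 — OK.

Constraints 2, 3, 6, and 8 are violated.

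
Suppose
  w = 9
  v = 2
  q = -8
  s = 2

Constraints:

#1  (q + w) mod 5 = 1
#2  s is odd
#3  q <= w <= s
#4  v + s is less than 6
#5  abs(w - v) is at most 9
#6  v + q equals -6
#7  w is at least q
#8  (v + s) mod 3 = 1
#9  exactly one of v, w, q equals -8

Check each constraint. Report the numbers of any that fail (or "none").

#1 q + w = 1; 1 mod 5 = 1 — OK.
#2 s = 2 is even — violated.
#3 values -8, 9, 2; w = 9 is not <= s = 2 — violated.
#4 v + s = 2 + 2 = 4; 4 < 6 — OK.
#5 abs(9 - 2) = 7; 7 ≤ 9 — OK.
#6 v + q = 2 + (-8) = -6 — OK.
#7 w = 9, q = -8; 9 ≥ -8 — OK.
#8 v + s = 4; 4 mod 3 = 1 — OK.
#9 v=2, w=9, q=-8; 1 of them equals -8 — OK.

The assignment fails constraints 2 and 3.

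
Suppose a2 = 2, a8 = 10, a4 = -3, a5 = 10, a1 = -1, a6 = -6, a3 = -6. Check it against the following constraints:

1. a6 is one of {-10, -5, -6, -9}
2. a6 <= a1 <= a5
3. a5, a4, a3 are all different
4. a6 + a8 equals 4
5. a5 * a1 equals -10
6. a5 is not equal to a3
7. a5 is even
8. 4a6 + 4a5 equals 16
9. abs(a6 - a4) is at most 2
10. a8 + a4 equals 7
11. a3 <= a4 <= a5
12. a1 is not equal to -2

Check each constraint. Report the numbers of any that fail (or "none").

1. a6 = -6 is in {-10, -5, -6, -9}  holds
2. values -6 <= -1 <= 10  holds
3. values 10, -3, -6 are pairwise distinct  holds
4. a6 + a8 = -6 + 10 = 4  holds
5. a5 * a1 = 10 * (-1) = -10  holds
6. a5 = 10, a3 = -6; distinct  holds
7. a5 = 10 is even  holds
8. 4a6 + 4a5 = 4(-6) + 4(10) = 16  holds
9. abs(-6 - (-3)) = 3; 3 > 2, exceeds bound 2  fails
10. a8 + a4 = 10 + (-3) = 7  holds
11. values -6 <= -3 <= 10  holds
12. a1 = -1, and -1 ≠ -2  holds

Violated: 9.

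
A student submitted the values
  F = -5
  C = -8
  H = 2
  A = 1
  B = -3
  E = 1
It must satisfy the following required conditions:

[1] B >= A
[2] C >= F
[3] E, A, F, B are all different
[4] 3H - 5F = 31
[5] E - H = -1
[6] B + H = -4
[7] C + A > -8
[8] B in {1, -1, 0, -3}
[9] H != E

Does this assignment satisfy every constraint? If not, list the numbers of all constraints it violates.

Violated: 1, 2, 3, and 6.

[1] B = -3, A = 1; -3 < 1 (want ≥) — fails.
[2] C = -8, F = -5; -8 < -5 (want ≥) — fails.
[3] E = A = 1, not all different — fails.
[4] 3H - 5F = 3(2) - 5(-5) = 31 — holds.
[5] E - H = 1 - 2 = -1 — holds.
[6] B + H = -3 + 2 = -1, not -4 — fails.
[7] C + A = -8 + 1 = -7; -7 > -8 — holds.
[8] B = -3 is in {1, -1, 0, -3} — holds.
[9] H = 2, E = 1; distinct — holds.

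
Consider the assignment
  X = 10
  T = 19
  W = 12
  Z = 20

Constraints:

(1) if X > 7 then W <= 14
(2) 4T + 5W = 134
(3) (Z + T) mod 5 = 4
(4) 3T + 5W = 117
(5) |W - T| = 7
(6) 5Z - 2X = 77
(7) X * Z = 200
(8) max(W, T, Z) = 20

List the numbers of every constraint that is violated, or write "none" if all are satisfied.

(1) X = 10 > 7, so we need W ≤ 14; W = 12 ≤ 14  true
(2) 4T + 5W = 4(19) + 5(12) = 136, not 134  false
(3) Z + T = 39; 39 mod 5 = 4  true
(4) 3T + 5W = 3(19) + 5(12) = 117  true
(5) |12 - 19| = 7  true
(6) 5Z - 2X = 5(20) - 2(10) = 80, not 77  false
(7) X * Z = 10 * 20 = 200  true
(8) max(12, 19, 20) = 20  true

The assignment fails constraints 2 and 6.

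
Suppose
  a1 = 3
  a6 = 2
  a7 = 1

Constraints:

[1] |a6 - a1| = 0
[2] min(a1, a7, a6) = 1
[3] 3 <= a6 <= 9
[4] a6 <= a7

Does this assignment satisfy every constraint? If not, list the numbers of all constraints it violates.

The assignment fails constraints 1, 3, and 4.

[1] |2 - 3| = 1, not 0 — fails.
[2] min(3, 1, 2) = 1 — holds.
[3] a6 = 2 is outside [3, 9] — fails.
[4] a6 = 2, a7 = 1; 2 > 1 (want ≤) — fails.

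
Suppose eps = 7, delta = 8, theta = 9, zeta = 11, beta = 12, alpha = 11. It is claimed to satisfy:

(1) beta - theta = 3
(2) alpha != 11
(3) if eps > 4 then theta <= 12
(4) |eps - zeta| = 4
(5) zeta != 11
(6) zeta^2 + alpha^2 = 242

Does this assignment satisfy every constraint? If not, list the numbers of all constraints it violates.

The assignment fails constraints 2, 5.

(1) beta - theta = 12 - 9 = 3 — holds.
(2) alpha = 11, but 11 is required to differ — fails.
(3) eps = 7 > 4, so we need theta ≤ 12; theta = 9 ≤ 12 — holds.
(4) |7 - 11| = 4 — holds.
(5) zeta = 11, but 11 is required to differ — fails.
(6) zeta^2 + alpha^2 = 11^2 + 11^2 = 121 + 121 = 242 — holds.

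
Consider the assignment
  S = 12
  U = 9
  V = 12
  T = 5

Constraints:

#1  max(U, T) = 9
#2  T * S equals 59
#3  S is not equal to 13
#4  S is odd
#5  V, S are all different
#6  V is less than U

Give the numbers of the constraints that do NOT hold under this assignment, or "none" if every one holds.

No — constraints 2, 4, 5, 6 are not satisfied.

#1 max(9, 5) = 9 — satisfied.
#2 T * S = 5 * 12 = 60, not 59 — violated.
#3 S = 12, and 12 ≠ 13 — satisfied.
#4 S = 12 is even — violated.
#5 V = S = 12, not all different — violated.
#6 V = 12, U = 9; 12 ≥ 9 (want <) — violated.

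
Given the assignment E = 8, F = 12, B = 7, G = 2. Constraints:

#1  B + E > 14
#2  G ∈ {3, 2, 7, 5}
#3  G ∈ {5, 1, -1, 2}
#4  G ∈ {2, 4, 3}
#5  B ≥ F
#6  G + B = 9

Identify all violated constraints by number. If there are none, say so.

#1 B + E = 7 + 8 = 15; 15 > 14 — holds.
#2 G = 2 is in {3, 2, 7, 5} — holds.
#3 G = 2 is in {5, 1, -1, 2} — holds.
#4 G = 2 is in {2, 4, 3} — holds.
#5 B = 7, F = 12; 7 < 12 (want ≥) — fails.
#6 G + B = 2 + 7 = 9 — holds.

Constraint 5 does not hold.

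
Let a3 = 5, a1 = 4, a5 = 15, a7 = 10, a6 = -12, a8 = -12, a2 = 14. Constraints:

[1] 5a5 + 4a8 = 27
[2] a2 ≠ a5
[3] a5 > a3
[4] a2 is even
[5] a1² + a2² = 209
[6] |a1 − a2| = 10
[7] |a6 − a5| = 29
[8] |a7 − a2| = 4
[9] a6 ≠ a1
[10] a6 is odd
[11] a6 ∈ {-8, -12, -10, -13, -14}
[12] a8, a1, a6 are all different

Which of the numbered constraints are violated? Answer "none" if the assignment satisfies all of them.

Constraints 5, 7, 10, 12 do not hold.

[1] 5a5 + 4a8 = 5(15) + 4(-12) = 27  holds
[2] a2 = 14, a5 = 15; distinct  holds
[3] a5 = 15, a3 = 5; 15 > 5  holds
[4] a2 = 14 is even  holds
[5] a1² + a2² = 4² + 14² = 16 + 196 = 212, not 209  fails
[6] |4 − 14| = 10  holds
[7] |-12 − 15| = 27, not 29  fails
[8] |10 − 14| = 4  holds
[9] a6 = -12, a1 = 4; distinct  holds
[10] a6 = -12 is even  fails
[11] a6 = -12 is in {-8, -12, -10, -13, -14}  holds
[12] a8 = a6 = -12, not all different  fails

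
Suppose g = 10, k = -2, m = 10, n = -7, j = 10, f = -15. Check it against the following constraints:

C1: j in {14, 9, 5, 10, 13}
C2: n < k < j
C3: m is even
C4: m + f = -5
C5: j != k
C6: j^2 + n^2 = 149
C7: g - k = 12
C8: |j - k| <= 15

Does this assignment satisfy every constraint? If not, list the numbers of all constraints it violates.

The assignment satisfies every constraint.

C1: j = 10 is in {14, 9, 5, 10, 13}  true
C2: values -7 < -2 < 10  true
C3: m = 10 is even  true
C4: m + f = 10 + (-15) = -5  true
C5: j = 10, k = -2; distinct  true
C6: j^2 + n^2 = 10^2 + (-7)^2 = 100 + 49 = 149  true
C7: g - k = 10 - (-2) = 12  true
C8: |10 - (-2)| = 12; 12 ≤ 15  true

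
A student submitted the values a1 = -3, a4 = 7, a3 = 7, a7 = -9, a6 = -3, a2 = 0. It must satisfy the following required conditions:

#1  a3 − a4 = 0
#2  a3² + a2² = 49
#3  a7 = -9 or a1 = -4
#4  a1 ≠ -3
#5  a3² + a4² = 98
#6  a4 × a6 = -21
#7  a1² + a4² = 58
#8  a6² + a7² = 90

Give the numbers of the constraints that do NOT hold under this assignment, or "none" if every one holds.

Violated: 4.

#1 a3 − a4 = 7 − 7 = 0 — satisfied.
#2 a3² + a2² = 7² + 0² = 49 + 0 = 49 — satisfied.
#3 a7 = -9 = -9 (first disjunct) — satisfied.
#4 a1 = -3, but -3 is required to differ — violated.
#5 a3² + a4² = 7² + 7² = 49 + 49 = 98 — satisfied.
#6 a4 × a6 = 7 × (-3) = -21 — satisfied.
#7 a1² + a4² = (-3)² + 7² = 9 + 49 = 58 — satisfied.
#8 a6² + a7² = (-3)² + (-9)² = 9 + 81 = 90 — satisfied.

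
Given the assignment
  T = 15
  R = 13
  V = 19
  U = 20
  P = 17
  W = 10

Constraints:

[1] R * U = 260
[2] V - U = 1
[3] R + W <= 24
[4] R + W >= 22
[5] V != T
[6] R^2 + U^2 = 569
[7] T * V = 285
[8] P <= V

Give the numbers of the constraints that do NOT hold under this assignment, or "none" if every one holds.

[1] R * U = 13 * 20 = 260  ✔
[2] V - U = 19 - 20 = -1, not 1  ✘
[3] R + W = 13 + 10 = 23; 23 ≤ 24  ✔
[4] R + W = 13 + 10 = 23; 23 ≥ 22  ✔
[5] V = 19, T = 15; distinct  ✔
[6] R^2 + U^2 = 13^2 + 20^2 = 169 + 400 = 569  ✔
[7] T * V = 15 * 19 = 285  ✔
[8] P = 17, V = 19; 17 ≤ 19  ✔

No — constraint 2 is not satisfied.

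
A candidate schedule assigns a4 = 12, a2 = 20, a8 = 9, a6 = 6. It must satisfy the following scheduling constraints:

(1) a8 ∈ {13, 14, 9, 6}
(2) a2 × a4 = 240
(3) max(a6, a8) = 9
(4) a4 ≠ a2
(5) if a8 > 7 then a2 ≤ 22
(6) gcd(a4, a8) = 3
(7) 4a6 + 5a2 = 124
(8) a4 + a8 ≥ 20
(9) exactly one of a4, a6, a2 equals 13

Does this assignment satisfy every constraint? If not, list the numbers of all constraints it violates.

(1) a8 = 9 is in {13, 14, 9, 6}  OK
(2) a2 × a4 = 20 × 12 = 240  OK
(3) max(6, 9) = 9  OK
(4) a4 = 12, a2 = 20; distinct  OK
(5) a8 = 9 > 7, so we need a2 ≤ 22; a2 = 20 ≤ 22  OK
(6) gcd(12, 9) = 3  OK
(7) 4a6 + 5a2 = 4(6) + 5(20) = 124  OK
(8) a4 + a8 = 12 + 9 = 21; 21 ≥ 20  OK
(9) a4=12, a6=6, a2=20; 0 of them equal 13, not exactly one  FAIL

No — constraint 9 is not satisfied.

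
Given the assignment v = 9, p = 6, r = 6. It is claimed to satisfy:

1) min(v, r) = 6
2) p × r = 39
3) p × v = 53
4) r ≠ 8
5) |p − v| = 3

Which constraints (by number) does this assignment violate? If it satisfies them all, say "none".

1) min(9, 6) = 6 — holds.
2) p × r = 6 × 6 = 36, not 39 — fails.
3) p × v = 6 × 9 = 54, not 53 — fails.
4) r = 6, and 6 ≠ 8 — holds.
5) |6 − 9| = 3 — holds.

Constraints 2, 3 are violated.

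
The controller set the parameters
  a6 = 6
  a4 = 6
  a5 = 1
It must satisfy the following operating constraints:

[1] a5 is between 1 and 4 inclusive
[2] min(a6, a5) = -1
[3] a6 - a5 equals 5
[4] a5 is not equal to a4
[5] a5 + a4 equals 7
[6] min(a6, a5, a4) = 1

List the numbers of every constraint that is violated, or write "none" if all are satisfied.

[1] a5 = 1 lies in [1, 4] — holds.
[2] min(6, 1) = 1, not -1 — does not hold.
[3] a6 - a5 = 6 - 1 = 5 — holds.
[4] a5 = 1, a4 = 6; distinct — holds.
[5] a5 + a4 = 1 + 6 = 7 — holds.
[6] min(6, 1, 6) = 1 — holds.

Violated: 2.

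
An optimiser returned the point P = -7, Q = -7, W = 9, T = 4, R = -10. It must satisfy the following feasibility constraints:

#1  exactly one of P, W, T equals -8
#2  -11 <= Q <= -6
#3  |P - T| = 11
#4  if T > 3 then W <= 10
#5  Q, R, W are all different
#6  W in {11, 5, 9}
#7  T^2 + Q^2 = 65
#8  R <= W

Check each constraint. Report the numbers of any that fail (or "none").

#1 P=-7, W=9, T=4; 0 of them equal -8, not exactly one — fails.
#2 Q = -7 lies in [-11, -6] — holds.
#3 |-7 - 4| = 11 — holds.
#4 T = 4 > 3, so we need W ≤ 10; W = 9 ≤ 10 — holds.
#5 values -7, -10, 9 are pairwise distinct — holds.
#6 W = 9 is in {11, 5, 9} — holds.
#7 T^2 + Q^2 = 4^2 + (-7)^2 = 16 + 49 = 65 — holds.
#8 R = -10, W = 9; -10 ≤ 9 — holds.

Violated: 1.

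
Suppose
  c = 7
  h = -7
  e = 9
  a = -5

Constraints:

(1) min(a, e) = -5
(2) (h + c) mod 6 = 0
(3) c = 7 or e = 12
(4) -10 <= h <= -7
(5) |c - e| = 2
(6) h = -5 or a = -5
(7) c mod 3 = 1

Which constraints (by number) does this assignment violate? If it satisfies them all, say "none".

The assignment satisfies every constraint.

(1) min(-5, 9) = -5  true
(2) h + c = 0; 0 mod 6 = 0  true
(3) c = 7 = 7 (first disjunct)  true
(4) h = -7 lies in [-10, -7]  true
(5) |7 - 9| = 2  true
(6) h = -7 ≠ -5, but a = -5 = -5 (second disjunct)  true
(7) 7 mod 3 = 1  true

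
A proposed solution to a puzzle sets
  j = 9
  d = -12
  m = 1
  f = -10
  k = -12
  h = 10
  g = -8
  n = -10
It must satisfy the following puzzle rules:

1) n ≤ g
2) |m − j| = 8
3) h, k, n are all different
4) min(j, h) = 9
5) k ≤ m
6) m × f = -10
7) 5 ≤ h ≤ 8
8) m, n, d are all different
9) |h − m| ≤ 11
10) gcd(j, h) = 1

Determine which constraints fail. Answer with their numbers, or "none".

Violated: 7.

1) n = -10, g = -8; -10 ≤ -8 — holds.
2) |1 − 9| = 8 — holds.
3) values 10, -12, -10 are pairwise distinct — holds.
4) min(9, 10) = 9 — holds.
5) k = -12, m = 1; -12 ≤ 1 — holds.
6) m × f = 1 × (-10) = -10 — holds.
7) h = 10 is outside [5, 8] — does not hold.
8) values 1, -10, -12 are pairwise distinct — holds.
9) |10 − 1| = 9; 9 ≤ 11 — holds.
10) gcd(9, 10) = 1 — holds.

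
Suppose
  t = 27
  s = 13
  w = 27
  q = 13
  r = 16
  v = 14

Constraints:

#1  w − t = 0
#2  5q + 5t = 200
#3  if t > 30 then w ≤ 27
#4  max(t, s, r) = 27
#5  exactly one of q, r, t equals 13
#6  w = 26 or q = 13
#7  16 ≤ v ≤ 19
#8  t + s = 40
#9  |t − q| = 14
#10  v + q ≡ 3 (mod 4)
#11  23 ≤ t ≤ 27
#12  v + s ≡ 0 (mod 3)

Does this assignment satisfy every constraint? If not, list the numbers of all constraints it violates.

#1 w − t = 27 − 27 = 0 — holds.
#2 5q + 5t = 5(13) + 5(27) = 200 — holds.
#3 t = 27, not > 30; antecedent false, conditional vacuously true — holds.
#4 max(27, 13, 16) = 27 — holds.
#5 q=13, r=16, t=27; 1 of them equals 13 — holds.
#6 w = 27 ≠ 26, but q = 13 = 13 (second disjunct) — holds.
#7 v = 14 is outside [16, 19] — fails.
#8 t + s = 27 + 13 = 40 — holds.
#9 |27 − 13| = 14 — holds.
#10 v + q = 27; 27 mod 4 = 3 — holds.
#11 t = 27 lies in [23, 27] — holds.
#12 v + s = 27; 27 mod 3 = 0 — holds.

Violated: 7.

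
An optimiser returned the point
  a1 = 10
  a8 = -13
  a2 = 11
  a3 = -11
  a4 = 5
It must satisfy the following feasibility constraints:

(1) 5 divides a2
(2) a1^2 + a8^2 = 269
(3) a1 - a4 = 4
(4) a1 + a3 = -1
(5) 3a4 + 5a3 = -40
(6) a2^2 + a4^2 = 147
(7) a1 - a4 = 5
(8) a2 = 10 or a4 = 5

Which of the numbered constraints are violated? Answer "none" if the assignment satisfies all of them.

(1) 11 = 5*2 + 1, so 5 does not divide 11 — does not hold.
(2) a1^2 + a8^2 = 10^2 + (-13)^2 = 100 + 169 = 269 — holds.
(3) a1 - a4 = 10 - 5 = 5, not 4 — does not hold.
(4) a1 + a3 = 10 + (-11) = -1 — holds.
(5) 3a4 + 5a3 = 3(5) + 5(-11) = -40 — holds.
(6) a2^2 + a4^2 = 11^2 + 5^2 = 121 + 25 = 146, not 147 — does not hold.
(7) a1 - a4 = 10 - 5 = 5 — holds.
(8) a2 = 11 ≠ 10, but a4 = 5 = 5 (second disjunct) — holds.

No — constraints 1, 3, and 6 are not satisfied.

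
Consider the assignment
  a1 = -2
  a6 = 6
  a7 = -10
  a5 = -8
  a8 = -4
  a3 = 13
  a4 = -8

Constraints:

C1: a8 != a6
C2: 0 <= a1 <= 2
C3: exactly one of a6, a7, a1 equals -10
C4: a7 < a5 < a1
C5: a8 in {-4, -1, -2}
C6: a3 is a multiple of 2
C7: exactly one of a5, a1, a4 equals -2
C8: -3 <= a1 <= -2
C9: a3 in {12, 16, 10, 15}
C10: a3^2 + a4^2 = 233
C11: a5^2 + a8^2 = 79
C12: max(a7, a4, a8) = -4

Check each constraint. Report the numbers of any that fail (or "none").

The assignment fails constraints 2, 6, 9, 11.

C1: a8 = -4, a6 = 6; distinct  true
C2: a1 = -2 is outside [0, 2]  false
C3: a6=6, a7=-10, a1=-2; 1 of them equals -10  true
C4: values -10 < -8 < -2  true
C5: a8 = -4 is in {-4, -1, -2}  true
C6: 13 = 2*6 + 1, so 2 does not divide 13  false
C7: a5=-8, a1=-2, a4=-8; 1 of them equals -2  true
C8: a1 = -2 lies in [-3, -2]  true
C9: a3 = 13 is not in {12, 16, 10, 15}  false
C10: a3^2 + a4^2 = 13^2 + (-8)^2 = 169 + 64 = 233  true
C11: a5^2 + a8^2 = (-8)^2 + (-4)^2 = 64 + 16 = 80, not 79  false
C12: max(-10, -8, -4) = -4  true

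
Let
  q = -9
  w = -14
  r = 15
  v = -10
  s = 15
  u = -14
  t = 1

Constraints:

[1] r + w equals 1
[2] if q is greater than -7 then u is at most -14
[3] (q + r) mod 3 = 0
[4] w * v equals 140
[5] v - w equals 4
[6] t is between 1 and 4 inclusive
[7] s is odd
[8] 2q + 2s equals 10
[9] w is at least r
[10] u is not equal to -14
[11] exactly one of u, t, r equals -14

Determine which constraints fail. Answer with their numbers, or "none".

[1] r + w = 15 + (-14) = 1  true
[2] q = -9, not > -7; antecedent false, conditional vacuously true  true
[3] q + r = 6; 6 mod 3 = 0  true
[4] w * v = -14 * (-10) = 140  true
[5] v - w = -10 - (-14) = 4  true
[6] t = 1 lies in [1, 4]  true
[7] s = 15 is odd  true
[8] 2q + 2s = 2(-9) + 2(15) = 12, not 10  false
[9] w = -14, r = 15; -14 < 15 (want ≥)  false
[10] u = -14, but -14 is required to differ  false
[11] u=-14, t=1, r=15; 1 of them equals -14  true

No — constraints 8, 9, 10 are not satisfied.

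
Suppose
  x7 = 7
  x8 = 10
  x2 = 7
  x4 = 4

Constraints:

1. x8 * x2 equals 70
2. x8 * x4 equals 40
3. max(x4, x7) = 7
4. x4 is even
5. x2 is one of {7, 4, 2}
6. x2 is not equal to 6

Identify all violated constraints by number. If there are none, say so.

No violations.

1. x8 * x2 = 10 * 7 = 70 — OK.
2. x8 * x4 = 10 * 4 = 40 — OK.
3. max(4, 7) = 7 — OK.
4. x4 = 4 is even — OK.
5. x2 = 7 is in {7, 4, 2} — OK.
6. x2 = 7, and 7 ≠ 6 — OK.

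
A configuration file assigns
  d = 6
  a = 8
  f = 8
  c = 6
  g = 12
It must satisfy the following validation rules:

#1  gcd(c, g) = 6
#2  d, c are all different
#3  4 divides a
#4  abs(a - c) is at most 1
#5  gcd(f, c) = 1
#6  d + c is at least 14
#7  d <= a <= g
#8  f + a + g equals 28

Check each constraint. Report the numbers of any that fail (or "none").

The assignment fails constraints 2, 4, 5, and 6.

#1 gcd(6, 12) = 6  ✔
#2 d = c = 6, not all different  ✘
#3 8 / 4 = 2, so 4 divides 8  ✔
#4 abs(8 - 6) = 2; 2 > 1, exceeds bound 1  ✘
#5 gcd(8, 6) = 2, not 1  ✘
#6 d + c = 6 + 6 = 12; 12 < 14, bound 14 not met  ✘
#7 values 6 <= 8 <= 12  ✔
#8 f + a + g = 8 + 8 + 12 = 28  ✔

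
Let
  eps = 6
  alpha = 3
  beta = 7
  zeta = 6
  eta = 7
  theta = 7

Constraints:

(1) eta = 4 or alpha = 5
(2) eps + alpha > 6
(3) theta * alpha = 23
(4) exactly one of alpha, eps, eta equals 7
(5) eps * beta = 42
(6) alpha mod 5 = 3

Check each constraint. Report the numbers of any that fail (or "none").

Constraints 1 and 3 are violated.

(1) eta = 7 ≠ 4 and alpha = 3 ≠ 5; both disjuncts false — violated.
(2) eps + alpha = 6 + 3 = 9; 9 > 6 — satisfied.
(3) theta * alpha = 7 * 3 = 21, not 23 — violated.
(4) alpha=3, eps=6, eta=7; 1 of them equals 7 — satisfied.
(5) eps * beta = 6 * 7 = 42 — satisfied.
(6) 3 mod 5 = 3 — satisfied.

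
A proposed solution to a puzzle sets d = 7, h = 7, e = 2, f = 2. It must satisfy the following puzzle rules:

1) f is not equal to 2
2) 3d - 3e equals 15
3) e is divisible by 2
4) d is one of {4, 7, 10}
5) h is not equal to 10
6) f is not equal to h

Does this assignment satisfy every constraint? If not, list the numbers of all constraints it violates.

Constraint 1 is violated.

1) f = 2, but 2 is required to differ  fails
2) 3d - 3e = 3(7) - 3(2) = 15  holds
3) 2 / 2 = 1, so 2 divides 2  holds
4) d = 7 is in {4, 7, 10}  holds
5) h = 7, and 7 ≠ 10  holds
6) f = 2, h = 7; distinct  holds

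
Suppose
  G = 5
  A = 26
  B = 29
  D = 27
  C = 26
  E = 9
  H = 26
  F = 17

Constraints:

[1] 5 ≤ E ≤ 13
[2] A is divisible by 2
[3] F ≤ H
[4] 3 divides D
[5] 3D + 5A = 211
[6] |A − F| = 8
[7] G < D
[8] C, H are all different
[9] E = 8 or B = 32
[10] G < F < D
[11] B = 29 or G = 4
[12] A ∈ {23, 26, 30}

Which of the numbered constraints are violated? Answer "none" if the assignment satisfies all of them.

[1] E = 9 lies in [5, 13]  holds
[2] 26 / 2 = 13, so 2 divides 26  holds
[3] F = 17, H = 26; 17 ≤ 26  holds
[4] 27 / 3 = 9, so 3 divides 27  holds
[5] 3D + 5A = 3(27) + 5(26) = 211  holds
[6] |26 − 17| = 9, not 8  fails
[7] G = 5, D = 27; 5 < 27  holds
[8] C = H = 26, not all different  fails
[9] E = 9 ≠ 8 and B = 29 ≠ 32; both disjuncts false  fails
[10] values 5 < 17 < 27  holds
[11] B = 29 = 29 (first disjunct)  holds
[12] A = 26 is in {23, 26, 30}  holds

Constraints 6, 8, 9 do not hold.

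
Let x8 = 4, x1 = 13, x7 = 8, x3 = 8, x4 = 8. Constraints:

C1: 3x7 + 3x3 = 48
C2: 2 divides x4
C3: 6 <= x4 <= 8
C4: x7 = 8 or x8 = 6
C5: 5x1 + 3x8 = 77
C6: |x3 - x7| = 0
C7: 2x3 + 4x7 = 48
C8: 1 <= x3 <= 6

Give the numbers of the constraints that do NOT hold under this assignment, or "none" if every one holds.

C1: 3x7 + 3x3 = 3(8) + 3(8) = 48  yes
C2: 8 / 2 = 4, so 2 divides 8  yes
C3: x4 = 8 lies in [6, 8]  yes
C4: x7 = 8 = 8 (first disjunct)  yes
C5: 5x1 + 3x8 = 5(13) + 3(4) = 77  yes
C6: |8 - 8| = 0  yes
C7: 2x3 + 4x7 = 2(8) + 4(8) = 48  yes
C8: x3 = 8 is outside [1, 6]  no

Violated: 8.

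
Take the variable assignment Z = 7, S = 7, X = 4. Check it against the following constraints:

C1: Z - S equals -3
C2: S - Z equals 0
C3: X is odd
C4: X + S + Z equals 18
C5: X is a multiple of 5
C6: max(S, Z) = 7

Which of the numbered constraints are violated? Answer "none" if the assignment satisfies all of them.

C1: Z - S = 7 - 7 = 0, not -3 — violated.
C2: S - Z = 7 - 7 = 0 — OK.
C3: X = 4 is even — violated.
C4: X + S + Z = 4 + 7 + 7 = 18 — OK.
C5: 4 = 5*0 + 4, so 5 does not divide 4 — violated.
C6: max(7, 7) = 7 — OK.

Constraints 1, 3, 5 do not hold.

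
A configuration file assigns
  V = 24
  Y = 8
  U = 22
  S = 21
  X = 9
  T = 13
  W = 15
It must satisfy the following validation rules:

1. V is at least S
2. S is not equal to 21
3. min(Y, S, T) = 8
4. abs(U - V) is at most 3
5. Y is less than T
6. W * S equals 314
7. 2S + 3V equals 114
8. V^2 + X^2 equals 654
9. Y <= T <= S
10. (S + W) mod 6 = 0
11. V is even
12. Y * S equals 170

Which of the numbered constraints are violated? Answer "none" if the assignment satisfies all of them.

1. V = 24, S = 21; 24 ≥ 21 — satisfied.
2. S = 21, but 21 is required to differ — violated.
3. min(8, 21, 13) = 8 — satisfied.
4. abs(22 - 24) = 2; 2 ≤ 3 — satisfied.
5. Y = 8, T = 13; 8 < 13 — satisfied.
6. W * S = 15 * 21 = 315, not 314 — violated.
7. 2S + 3V = 2(21) + 3(24) = 114 — satisfied.
8. V^2 + X^2 = 24^2 + 9^2 = 576 + 81 = 657, not 654 — violated.
9. values 8 <= 13 <= 21 — satisfied.
10. S + W = 36; 36 mod 6 = 0 — satisfied.
11. V = 24 is even — satisfied.
12. Y * S = 8 * 21 = 168, not 170 — violated.

Constraints 2, 6, 8, and 12 do not hold.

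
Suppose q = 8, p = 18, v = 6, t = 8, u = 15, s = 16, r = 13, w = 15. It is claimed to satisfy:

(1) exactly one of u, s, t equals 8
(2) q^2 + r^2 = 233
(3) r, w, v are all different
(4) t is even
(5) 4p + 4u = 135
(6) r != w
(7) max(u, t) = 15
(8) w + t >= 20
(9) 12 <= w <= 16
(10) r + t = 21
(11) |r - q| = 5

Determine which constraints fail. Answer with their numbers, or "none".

Constraint 5 does not hold.

(1) u=15, s=16, t=8; 1 of them equals 8 — satisfied.
(2) q^2 + r^2 = 8^2 + 13^2 = 64 + 169 = 233 — satisfied.
(3) values 13, 15, 6 are pairwise distinct — satisfied.
(4) t = 8 is even — satisfied.
(5) 4p + 4u = 4(18) + 4(15) = 132, not 135 — violated.
(6) r = 13, w = 15; distinct — satisfied.
(7) max(15, 8) = 15 — satisfied.
(8) w + t = 15 + 8 = 23; 23 ≥ 20 — satisfied.
(9) w = 15 lies in [12, 16] — satisfied.
(10) r + t = 13 + 8 = 21 — satisfied.
(11) |13 - 8| = 5 — satisfied.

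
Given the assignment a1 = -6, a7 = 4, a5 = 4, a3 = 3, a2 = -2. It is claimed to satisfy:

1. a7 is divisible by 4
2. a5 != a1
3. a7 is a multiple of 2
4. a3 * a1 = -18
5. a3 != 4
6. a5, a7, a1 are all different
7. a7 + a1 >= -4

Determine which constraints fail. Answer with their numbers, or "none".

Violated: 6.

1. 4 / 4 = 1, so 4 divides 4 — satisfied.
2. a5 = 4, a1 = -6; distinct — satisfied.
3. 4 / 2 = 2, so 2 divides 4 — satisfied.
4. a3 * a1 = 3 * (-6) = -18 — satisfied.
5. a3 = 3, and 3 ≠ 4 — satisfied.
6. a5 = a7 = 4, not all different — violated.
7. a7 + a1 = 4 + (-6) = -2; -2 ≥ -4 — satisfied.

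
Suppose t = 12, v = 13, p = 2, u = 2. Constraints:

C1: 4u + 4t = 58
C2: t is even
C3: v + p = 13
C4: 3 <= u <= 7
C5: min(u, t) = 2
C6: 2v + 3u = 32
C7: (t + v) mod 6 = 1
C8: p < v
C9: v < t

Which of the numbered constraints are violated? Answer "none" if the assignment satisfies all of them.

Constraints 1, 3, 4, 9 are violated.

C1: 4u + 4t = 4(2) + 4(12) = 56, not 58 — violated.
C2: t = 12 is even — satisfied.
C3: v + p = 13 + 2 = 15, not 13 — violated.
C4: u = 2 is outside [3, 7] — violated.
C5: min(2, 12) = 2 — satisfied.
C6: 2v + 3u = 2(13) + 3(2) = 32 — satisfied.
C7: t + v = 25; 25 mod 6 = 1 — satisfied.
C8: p = 2, v = 13; 2 < 13 — satisfied.
C9: v = 13, t = 12; 13 ≥ 12 (want <) — violated.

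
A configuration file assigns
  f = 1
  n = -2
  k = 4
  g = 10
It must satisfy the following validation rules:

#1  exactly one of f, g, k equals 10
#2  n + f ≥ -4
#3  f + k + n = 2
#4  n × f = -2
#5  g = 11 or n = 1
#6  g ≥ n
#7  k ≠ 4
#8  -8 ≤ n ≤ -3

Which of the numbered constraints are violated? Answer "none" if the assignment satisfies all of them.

Violated: 3, 5, 7, and 8.

#1 f=1, g=10, k=4; 1 of them equals 10  yes
#2 n + f = -2 + 1 = -1; -1 ≥ -4  yes
#3 f + k + n = 1 + 4 + (-2) = 3, not 2  no
#4 n × f = -2 × 1 = -2  yes
#5 g = 10 ≠ 11 and n = -2 ≠ 1; both disjuncts false  no
#6 g = 10, n = -2; 10 ≥ -2  yes
#7 k = 4, but 4 is required to differ  no
#8 n = -2 is outside [-8, -3]  no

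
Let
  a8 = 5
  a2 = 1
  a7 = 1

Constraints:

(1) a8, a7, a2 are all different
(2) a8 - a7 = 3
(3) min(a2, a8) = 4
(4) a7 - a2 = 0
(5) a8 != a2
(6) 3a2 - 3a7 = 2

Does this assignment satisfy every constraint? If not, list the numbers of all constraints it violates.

(1) a7 = a2 = 1, not all different  FAIL
(2) a8 - a7 = 5 - 1 = 4, not 3  FAIL
(3) min(1, 5) = 1, not 4  FAIL
(4) a7 - a2 = 1 - 1 = 0  OK
(5) a8 = 5, a2 = 1; distinct  OK
(6) 3a2 - 3a7 = 3(1) - 3(1) = 0, not 2  FAIL

No — constraints 1, 2, 3, and 6 are not satisfied.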